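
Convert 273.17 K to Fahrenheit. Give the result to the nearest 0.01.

In Celsius: 273.17 - 273.15 = 0.0200°C.
In Fahrenheit: 0.0200 × 1.8 + 32 = 32.04°F.

32.04°F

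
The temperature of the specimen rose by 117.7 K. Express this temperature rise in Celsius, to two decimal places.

Kelvin and Celsius degrees are the same size, so the interval is unchanged: 117.70.

117.70°C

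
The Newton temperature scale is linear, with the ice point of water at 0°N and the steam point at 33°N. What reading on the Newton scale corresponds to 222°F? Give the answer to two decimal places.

34.83°N

First in Celsius: (222 - 32) × 5/9 = 105.5556°C.
Linearly onto the Newton scale: 0 + (105.5556 / 100) × (33 - 0) = 34.83°N.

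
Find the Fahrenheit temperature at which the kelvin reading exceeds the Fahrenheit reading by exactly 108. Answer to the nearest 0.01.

331.59°F

Let F be the Fahrenheit reading. The kelvin reading is K = 5/9·F + 255.372.
Require K - F = 108: (-4/9)·F + 255.372 = 108.
F = (108 - 255.372) / (-4/9) = 331.59.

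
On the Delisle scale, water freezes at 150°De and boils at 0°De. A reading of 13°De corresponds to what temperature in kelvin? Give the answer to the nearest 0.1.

364.5 K

Linear interpolation between the fixed points: C = (13 - 150) × 100 / (0 - 150) = 91.3333°C.
Then 91.3333 + 273.15 = 364.5 K.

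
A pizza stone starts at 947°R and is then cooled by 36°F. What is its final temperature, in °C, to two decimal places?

Initial temperature in Celsius: (947 - 491.67) × 5/9 = 252.9611°C.
The 36°F change is an interval, so only the factor 5/9 applies: -36 × 5/9 = -20.0000°C.
Final Celsius temperature: 252.9611 - 20.0000 = 232.9611°C.

232.96°C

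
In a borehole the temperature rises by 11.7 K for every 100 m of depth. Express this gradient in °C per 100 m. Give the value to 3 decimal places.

The quantity depends on a temperature interval, so only the ratio of degree sizes applies; the offset between the scales is irrelevant.
A change of 1 K is a change of 1°C, so 11.7 × 1 = 11.700.

11.700 °C/100 m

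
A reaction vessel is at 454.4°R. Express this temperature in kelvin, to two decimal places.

252.44 K

In Celsius: (454.4 - 491.67) × 5/9 = -20.7056°C.
In kelvin: -20.7056 + 273.15 = 252.44 K.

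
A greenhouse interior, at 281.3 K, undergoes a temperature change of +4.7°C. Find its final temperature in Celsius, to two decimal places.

Initial temperature in Celsius: 281.3 - 273.15 = 8.1500°C.
Final Celsius temperature: 8.1500 + 4.7000 = 12.8500°C.

12.85°C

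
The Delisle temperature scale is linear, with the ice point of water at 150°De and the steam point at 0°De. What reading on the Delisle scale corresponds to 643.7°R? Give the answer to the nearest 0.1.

23.3°De

First in Celsius: (643.7 - 491.67) × 5/9 = 84.4611°C.
Linearly onto the Delisle scale: 150 + (84.4611 / 100) × (0 - 150) = 23.3°De.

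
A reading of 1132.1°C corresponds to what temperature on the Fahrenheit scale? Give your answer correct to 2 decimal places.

In Fahrenheit: 1132.1000 × 1.8 + 32 = 2069.78°F.

2069.78°F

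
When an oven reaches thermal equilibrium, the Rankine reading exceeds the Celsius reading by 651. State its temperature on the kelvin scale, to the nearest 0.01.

472.31 K

Let x be the Celsius reading; then the Rankine reading is 1.8·x + 491.67.
(1.8·x + 491.67) - x = 651  ⇒  (0.8)·x = 159.33  ⇒  x = 199.1625°C.
In kelvin: 199.1625 + 273.15 = 472.31 K.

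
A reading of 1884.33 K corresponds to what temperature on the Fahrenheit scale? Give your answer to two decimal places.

2932.12°F

In Celsius: 1884.33 - 273.15 = 1611.1800°C.
In Fahrenheit: 1611.1800 × 1.8 + 32 = 2932.12°F.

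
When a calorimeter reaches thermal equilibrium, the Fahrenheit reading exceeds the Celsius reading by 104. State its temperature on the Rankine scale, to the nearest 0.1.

653.7°R

Let x be the Fahrenheit reading; then the Celsius reading is 5/9·x - 17.7778.
(5/9·x - 17.7778) - x = -104  ⇒  (-4/9)·x = -86.2222  ⇒  x = 194.0000°F.
In Celsius: (194 - 32) × 5/9 = 90.0000°C.
In Rankine: 90.0000 × 1.8 + 491.67 = 653.7°R.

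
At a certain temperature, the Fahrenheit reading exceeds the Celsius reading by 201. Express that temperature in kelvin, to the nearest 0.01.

Let x be the Celsius reading; then the Fahrenheit reading is 1.8·x + 32.
(1.8·x + 32) - x = 201  ⇒  (0.8)·x = 169  ⇒  x = 211.2500°C.
In kelvin: 211.2500 + 273.15 = 484.40 K.

484.40 K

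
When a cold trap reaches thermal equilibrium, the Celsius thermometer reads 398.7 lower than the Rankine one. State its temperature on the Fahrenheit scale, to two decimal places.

-177.18°F

Let x be the Rankine reading; then the Celsius reading is 5/9·x - 273.15.
(5/9·x - 273.15) - x = -398.7  ⇒  (-4/9)·x = -125.55  ⇒  x = 282.4875°R.
In Celsius: (282.4875 - 491.67) × 5/9 = -116.2125°C.
In Fahrenheit: -116.2125 × 1.8 + 32 = -177.18°F.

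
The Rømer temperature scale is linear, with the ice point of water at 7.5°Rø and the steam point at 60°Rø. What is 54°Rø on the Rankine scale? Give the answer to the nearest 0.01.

Linear interpolation between the fixed points: C = (54 - 7.5) × 100 / (60 - 7.5) = 88.5714°C.
Then 88.5714 × 1.8 + 491.67 = 651.10°R.

651.10°R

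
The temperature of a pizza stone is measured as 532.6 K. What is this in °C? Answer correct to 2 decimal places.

259.45°C

In Celsius: 532.6 - 273.15 = 259.4500°C.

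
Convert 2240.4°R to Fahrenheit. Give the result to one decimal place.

1780.7°F

In Celsius: (2240.4 - 491.67) × 5/9 = 971.5167°C.
In Fahrenheit: 971.5167 × 1.8 + 32 = 1780.7°F.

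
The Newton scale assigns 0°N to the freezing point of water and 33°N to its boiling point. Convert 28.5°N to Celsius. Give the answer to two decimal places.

Linear interpolation between the fixed points: C = (28.5 - 0) × 100 / (33 - 0) = 86.3636°C.

86.36°C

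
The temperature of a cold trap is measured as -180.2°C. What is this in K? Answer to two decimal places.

92.95 K

In kelvin: -180.2000 + 273.15 = 92.95 K.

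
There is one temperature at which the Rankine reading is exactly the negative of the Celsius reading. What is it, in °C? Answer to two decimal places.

Let C be the Celsius reading. The Rankine reading is R = 1.8·C + 491.67.
Require R = -1·C: 1.8·C + 491.67 = -1·C.
(2.8)·C = -491.67  ⇒  C = -175.60.

-175.60°C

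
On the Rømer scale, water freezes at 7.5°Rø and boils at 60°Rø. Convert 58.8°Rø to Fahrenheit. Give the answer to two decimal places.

Linear interpolation between the fixed points: C = (58.8 - 7.5) × 100 / (60 - 7.5) = 97.7143°C.
Then 97.7143 × 1.8 + 32 = 207.89°F.

207.89°F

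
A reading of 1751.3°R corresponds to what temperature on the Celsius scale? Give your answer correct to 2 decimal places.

In Celsius: (1751.3 - 491.67) × 5/9 = 699.7944°C.

699.79°C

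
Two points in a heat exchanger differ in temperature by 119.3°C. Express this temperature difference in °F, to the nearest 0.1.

Only the scale ratio 1.8 matters for a change in temperature.
119.3 × 1.8 = 214.7.

214.7°F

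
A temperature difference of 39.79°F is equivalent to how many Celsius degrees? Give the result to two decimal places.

Only the scale ratio 5/9 matters for a change in temperature.
39.79 × 5/9 = 22.11.

22.11°C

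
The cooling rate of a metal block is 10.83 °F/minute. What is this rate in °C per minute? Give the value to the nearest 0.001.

The quantity depends on a temperature interval, so only the ratio of degree sizes applies; the offset between the scales is irrelevant.
A change of 1°F is a change of 5/9°C, so 10.83 × 5/9 = 6.017.

6.017 °C/minute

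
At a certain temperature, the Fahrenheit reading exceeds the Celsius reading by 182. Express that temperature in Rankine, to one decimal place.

829.2°R

Let x be the Fahrenheit reading; then the Celsius reading is 5/9·x - 17.7778.
(5/9·x - 17.7778) - x = -182  ⇒  (-4/9)·x = -164.222  ⇒  x = 369.5000°F.
In Celsius: (369.5 - 32) × 5/9 = 187.5000°C.
In Rankine: 187.5000 × 1.8 + 491.67 = 829.2°R.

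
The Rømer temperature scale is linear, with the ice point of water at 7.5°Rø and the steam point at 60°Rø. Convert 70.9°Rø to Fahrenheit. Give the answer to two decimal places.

Linear interpolation between the fixed points: C = (70.9 - 7.5) × 100 / (60 - 7.5) = 120.7619°C.
Then 120.7619 × 1.8 + 32 = 249.37°F.

249.37°F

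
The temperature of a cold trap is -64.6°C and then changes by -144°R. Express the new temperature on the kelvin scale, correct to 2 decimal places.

The 144°R change is an interval, so only the factor 5/9 applies: -144 × 5/9 = -80.0000°C.
Final Celsius temperature: -64.6000 - 80.0000 = -144.6000°C.
In kelvin: -144.6000 + 273.15 = 128.55 K.

128.55 K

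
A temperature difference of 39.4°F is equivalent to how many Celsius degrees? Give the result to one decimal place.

For a temperature interval the offset drops out; only the factor 5/9 applies.
39.4 × 5/9 = 21.9.

21.9°C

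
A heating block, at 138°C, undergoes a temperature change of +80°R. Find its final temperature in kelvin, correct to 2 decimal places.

455.59 K

The 80°R change is an interval, so only the factor 5/9 applies: +80 × 5/9 = +44.4444°C.
Final Celsius temperature: 138.0000 + 44.4444 = 182.4444°C.
In kelvin: 182.4444 + 273.15 = 455.59 K.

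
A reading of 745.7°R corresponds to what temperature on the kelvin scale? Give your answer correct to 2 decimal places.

414.28 K

In Celsius: (745.7 - 491.67) × 5/9 = 141.1278°C.
In kelvin: 141.1278 + 273.15 = 414.28 K.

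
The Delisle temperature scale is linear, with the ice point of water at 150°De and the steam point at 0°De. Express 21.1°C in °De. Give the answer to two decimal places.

118.35°De

Linearly onto the Delisle scale: 150 + (21.1000 / 100) × (0 - 150) = 118.35°De.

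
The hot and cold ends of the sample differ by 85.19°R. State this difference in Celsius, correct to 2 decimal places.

Only the scale ratio 5/9 matters for a change in temperature.
85.19 × 5/9 = 47.33.

47.33°C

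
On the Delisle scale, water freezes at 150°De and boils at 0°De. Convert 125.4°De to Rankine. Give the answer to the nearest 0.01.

521.19°R

Linear interpolation between the fixed points: C = (125.4 - 150) × 100 / (0 - 150) = 16.4000°C.
Then 16.4000 × 1.8 + 491.67 = 521.19°R.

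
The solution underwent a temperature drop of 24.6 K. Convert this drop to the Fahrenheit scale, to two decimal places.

44.28°F

Only the scale ratio 1.8 matters for a change in temperature.
24.6 × 1.8 = 44.28.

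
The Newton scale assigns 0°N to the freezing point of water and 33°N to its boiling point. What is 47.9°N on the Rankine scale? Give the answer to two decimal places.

Linear interpolation between the fixed points: C = (47.9 - 0) × 100 / (33 - 0) = 145.1515°C.
Then 145.1515 × 1.8 + 491.67 = 752.94°R.

752.94°R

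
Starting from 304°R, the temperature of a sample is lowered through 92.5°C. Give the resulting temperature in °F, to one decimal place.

Initial temperature in Celsius: (304 - 491.67) × 5/9 = -104.2611°C.
Final Celsius temperature: -104.2611 - 92.5000 = -196.7611°C.
In Fahrenheit: -196.7611 × 1.8 + 32 = -322.2°F.

-322.2°F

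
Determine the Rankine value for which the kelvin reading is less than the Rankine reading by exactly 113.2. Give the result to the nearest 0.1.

Let R be the Rankine reading. The kelvin reading is K = 5/9·R.
Require K - R = -113.2: (-4/9)·R = -113.2.
R = (-113.2) / (-4/9) = 254.7.

254.7°R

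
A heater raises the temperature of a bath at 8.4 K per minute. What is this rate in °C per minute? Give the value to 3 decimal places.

8.400 °C/minute

Since only a temperature interval is involved, the additive offset between the scales drops out.
A change of 1 K is a change of 1°C, so 8.4 × 1 = 8.400.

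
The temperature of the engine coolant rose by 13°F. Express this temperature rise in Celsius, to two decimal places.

An interval of 1°F corresponds to 5/9°C.
13 × 5/9 = 7.22.

7.22°C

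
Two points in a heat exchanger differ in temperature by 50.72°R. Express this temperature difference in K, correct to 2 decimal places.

28.18 K

For a temperature interval the offset drops out; only the factor 5/9 applies.
50.72 × 5/9 = 28.18.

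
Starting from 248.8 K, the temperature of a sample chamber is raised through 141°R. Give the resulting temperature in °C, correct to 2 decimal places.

53.98°C

Initial temperature in Celsius: 248.8 - 273.15 = -24.3500°C.
The 141°R change is an interval, so only the factor 5/9 applies: +141 × 5/9 = +78.3333°C.
Final Celsius temperature: -24.3500 + 78.3333 = 53.9833°C.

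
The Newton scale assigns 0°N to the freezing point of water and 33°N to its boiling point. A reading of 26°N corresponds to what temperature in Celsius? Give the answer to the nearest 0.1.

Linear interpolation between the fixed points: C = (26 - 0) × 100 / (33 - 0) = 78.7879°C.

78.8°C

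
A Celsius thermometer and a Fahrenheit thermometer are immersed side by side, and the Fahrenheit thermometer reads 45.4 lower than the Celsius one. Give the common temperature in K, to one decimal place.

Let x be the Celsius reading; then the Fahrenheit reading is 1.8·x + 32.
(1.8·x + 32) - x = -45.4  ⇒  (0.8)·x = -77.4  ⇒  x = -96.7500°C.
In kelvin: -96.7500 + 273.15 = 176.4 K.

176.4 K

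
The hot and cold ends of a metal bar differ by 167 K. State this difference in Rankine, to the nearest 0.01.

300.60°R

Only the scale ratio 1.8 matters for a change in temperature.
167 × 1.8 = 300.60.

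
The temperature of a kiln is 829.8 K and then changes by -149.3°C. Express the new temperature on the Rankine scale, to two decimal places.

1224.90°R

Initial temperature in Celsius: 829.8 - 273.15 = 556.6500°C.
Final Celsius temperature: 556.6500 - 149.3000 = 407.3500°C.
In Rankine: 407.3500 × 1.8 + 491.67 = 1224.90°R.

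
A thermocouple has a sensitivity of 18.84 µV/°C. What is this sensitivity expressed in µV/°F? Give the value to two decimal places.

Since only a temperature interval is involved, the additive offset between the scales drops out.
A change of 1°F is a change of 5/9°C, so per °F the value is 18.84 × 5/9 = 10.47.

10.47 µV/°F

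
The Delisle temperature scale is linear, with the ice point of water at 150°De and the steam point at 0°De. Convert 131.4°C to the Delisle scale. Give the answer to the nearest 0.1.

Linearly onto the Delisle scale: 150 + (131.4000 / 100) × (0 - 150) = -47.1°De.

-47.1°De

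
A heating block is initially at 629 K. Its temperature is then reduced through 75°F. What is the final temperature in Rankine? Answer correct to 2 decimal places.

Initial temperature in Celsius: 629 - 273.15 = 355.8500°C.
The 75°F change is an interval, so only the factor 5/9 applies: -75 × 5/9 = -41.6667°C.
Final Celsius temperature: 355.8500 - 41.6667 = 314.1833°C.
In Rankine: 314.1833 × 1.8 + 491.67 = 1057.20°R.

1057.20°R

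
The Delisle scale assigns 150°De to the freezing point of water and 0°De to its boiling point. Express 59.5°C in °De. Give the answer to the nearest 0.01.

Linearly onto the Delisle scale: 150 + (59.5000 / 100) × (0 - 150) = 60.75°De.

60.75°De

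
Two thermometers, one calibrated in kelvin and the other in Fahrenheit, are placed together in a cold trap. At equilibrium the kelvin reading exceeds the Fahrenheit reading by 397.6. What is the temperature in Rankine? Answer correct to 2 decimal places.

Let x be the kelvin reading; then the Fahrenheit reading is 1.8·x - 459.67.
(1.8·x - 459.67) - x = -397.6  ⇒  (0.8)·x = 62.07  ⇒  x = 77.5875 K.
In Celsius: 77.5875 - 273.15 = -195.5625°C.
In Rankine: -195.5625 × 1.8 + 491.67 = 139.66°R.

139.66°R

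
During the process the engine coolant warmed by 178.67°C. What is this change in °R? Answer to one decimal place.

For a temperature interval the offset drops out; only the factor 1.8 applies.
178.67 × 1.8 = 321.6.

321.6°R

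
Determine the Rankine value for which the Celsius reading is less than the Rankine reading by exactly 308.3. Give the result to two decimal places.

Let R be the Rankine reading. The Celsius reading is C = 5/9·R - 273.15.
Require C - R = -308.3: (-4/9)·R - 273.15 = -308.3.
R = (-308.3 + 273.15) / (-4/9) = 79.09.

79.09°R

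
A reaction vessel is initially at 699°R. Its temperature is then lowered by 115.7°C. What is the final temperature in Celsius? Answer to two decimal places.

Initial temperature in Celsius: (699 - 491.67) × 5/9 = 115.1833°C.
Final Celsius temperature: 115.1833 - 115.7000 = -0.5167°C.

-0.52°C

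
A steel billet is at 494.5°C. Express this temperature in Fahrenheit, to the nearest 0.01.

In Fahrenheit: 494.5000 × 1.8 + 32 = 922.10°F.

922.10°F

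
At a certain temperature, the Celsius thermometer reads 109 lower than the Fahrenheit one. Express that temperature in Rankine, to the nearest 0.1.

664.9°R

Let x be the Fahrenheit reading; then the Celsius reading is 5/9·x - 17.7778.
(5/9·x - 17.7778) - x = -109  ⇒  (-4/9)·x = -91.2222  ⇒  x = 205.2500°F.
In Celsius: (205.25 - 32) × 5/9 = 96.2500°C.
In Rankine: 96.2500 × 1.8 + 491.67 = 664.9°R.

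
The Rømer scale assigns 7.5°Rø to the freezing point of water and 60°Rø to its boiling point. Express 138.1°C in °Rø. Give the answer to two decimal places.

80.00°Rø

Linearly onto the Rømer scale: 7.5 + (138.1000 / 100) × (60 - 7.5) = 80.00°Rø.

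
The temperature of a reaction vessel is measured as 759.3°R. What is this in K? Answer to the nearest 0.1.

In Celsius: (759.3 - 491.67) × 5/9 = 148.6833°C.
In kelvin: 148.6833 + 273.15 = 421.8 K.

421.8 K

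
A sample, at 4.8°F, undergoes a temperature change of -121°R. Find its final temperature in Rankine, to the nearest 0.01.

Initial temperature in Celsius: (4.8 - 32) × 5/9 = -15.1111°C.
The 121°R change is an interval, so only the factor 5/9 applies: -121 × 5/9 = -67.2222°C.
Final Celsius temperature: -15.1111 - 67.2222 = -82.3333°C.
In Rankine: -82.3333 × 1.8 + 491.67 = 343.47°R.

343.47°R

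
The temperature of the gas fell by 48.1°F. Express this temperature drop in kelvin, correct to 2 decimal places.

26.72 K

An interval of 1°F corresponds to 5/9 K.
48.1 × 5/9 = 26.72.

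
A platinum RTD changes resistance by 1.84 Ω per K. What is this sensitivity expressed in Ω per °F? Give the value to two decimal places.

Since only a temperature interval is involved, the additive offset between the scales drops out.
A change of 1°F is a change of 5/9 K, so per °F the value is 1.84 × 5/9 = 1.02.

1.02 Ω per °F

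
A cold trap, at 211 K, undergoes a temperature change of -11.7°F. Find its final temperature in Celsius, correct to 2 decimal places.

Initial temperature in Celsius: 211 - 273.15 = -62.1500°C.
The 11.7°F change is an interval, so only the factor 5/9 applies: -11.7 × 5/9 = -6.5000°C.
Final Celsius temperature: -62.1500 - 6.5000 = -68.6500°C.

-68.65°C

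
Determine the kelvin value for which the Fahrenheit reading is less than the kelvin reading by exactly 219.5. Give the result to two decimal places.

300.21 K

Let K be the kelvin reading. The Fahrenheit reading is F = 1.8·K - 459.67.
Require F - K = -219.5: (0.8)·K - 459.67 = -219.5.
K = (-219.5 + 459.67) / (0.8) = 300.21.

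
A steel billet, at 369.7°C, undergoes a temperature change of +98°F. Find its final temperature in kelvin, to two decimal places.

The 98°F change is an interval, so only the factor 5/9 applies: +98 × 5/9 = +54.4444°C.
Final Celsius temperature: 369.7000 + 54.4444 = 424.1444°C.
In kelvin: 424.1444 + 273.15 = 697.29 K.

697.29 K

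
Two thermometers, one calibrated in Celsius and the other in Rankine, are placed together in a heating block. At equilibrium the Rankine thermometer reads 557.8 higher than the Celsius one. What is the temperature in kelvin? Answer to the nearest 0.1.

355.8 K

Let x be the Celsius reading; then the Rankine reading is 1.8·x + 491.67.
(1.8·x + 491.67) - x = 557.8  ⇒  (0.8)·x = 66.13  ⇒  x = 82.6625°C.
In kelvin: 82.6625 + 273.15 = 355.8 K.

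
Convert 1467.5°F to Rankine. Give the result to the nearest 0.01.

1927.17°R

In Celsius: (1467.5 - 32) × 5/9 = 797.5000°C.
In Rankine: 797.5000 × 1.8 + 491.67 = 1927.17°R.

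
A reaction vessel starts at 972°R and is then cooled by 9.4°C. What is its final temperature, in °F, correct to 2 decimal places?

495.41°F

Initial temperature in Celsius: (972 - 491.67) × 5/9 = 266.8500°C.
Final Celsius temperature: 266.8500 - 9.4000 = 257.4500°C.
In Fahrenheit: 257.4500 × 1.8 + 32 = 495.41°F.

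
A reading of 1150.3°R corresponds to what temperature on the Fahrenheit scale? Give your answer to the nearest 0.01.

In Celsius: (1150.3 - 491.67) × 5/9 = 365.9056°C.
In Fahrenheit: 365.9056 × 1.8 + 32 = 690.63°F.

690.63°F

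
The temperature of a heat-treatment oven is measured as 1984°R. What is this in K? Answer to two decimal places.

In Celsius: (1984 - 491.67) × 5/9 = 829.0722°C.
In kelvin: 829.0722 + 273.15 = 1102.22 K.

1102.22 K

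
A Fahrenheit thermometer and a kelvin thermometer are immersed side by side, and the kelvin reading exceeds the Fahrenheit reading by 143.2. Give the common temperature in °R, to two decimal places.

712.06°R

Let x be the Fahrenheit reading; then the kelvin reading is 5/9·x + 255.372.
(5/9·x + 255.372) - x = 143.2  ⇒  (-4/9)·x = -112.172  ⇒  x = 252.3875°F.
In Celsius: (252.3875 - 32) × 5/9 = 122.4375°C.
In Rankine: 122.4375 × 1.8 + 491.67 = 712.06°R.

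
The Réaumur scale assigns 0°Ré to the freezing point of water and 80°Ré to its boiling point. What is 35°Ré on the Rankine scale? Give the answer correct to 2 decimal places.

Linear interpolation between the fixed points: C = (35 - 0) × 100 / (80 - 0) = 43.7500°C.
Then 43.7500 × 1.8 + 491.67 = 570.42°R.

570.42°R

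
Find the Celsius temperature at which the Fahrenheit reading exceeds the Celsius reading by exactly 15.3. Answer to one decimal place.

Let C be the Celsius reading. The Fahrenheit reading is F = 1.8·C + 32.
Require F - C = 15.3: (0.8)·C + 32 = 15.3.
C = (15.3 - 32) / (0.8) = -20.9.

-20.9°C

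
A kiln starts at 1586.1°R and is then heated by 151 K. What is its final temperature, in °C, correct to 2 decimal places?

Initial temperature in Celsius: (1586.1 - 491.67) × 5/9 = 608.0167°C.
The 151 K change is an interval; Kelvin and Celsius degrees are the same size, so ΔC = +151°C.
Final Celsius temperature: 608.0167 + 151.0000 = 759.0167°C.

759.02°C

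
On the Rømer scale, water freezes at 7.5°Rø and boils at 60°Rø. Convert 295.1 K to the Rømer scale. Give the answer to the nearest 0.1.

19.0°Rø

First in Celsius: 295.1 - 273.15 = 21.9500°C.
Linearly onto the Rømer scale: 7.5 + (21.9500 / 100) × (60 - 7.5) = 19.0°Rø.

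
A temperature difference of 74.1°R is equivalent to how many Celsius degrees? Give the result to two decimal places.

Only the scale ratio 5/9 matters for a change in temperature.
74.1 × 5/9 = 41.17.

41.17°C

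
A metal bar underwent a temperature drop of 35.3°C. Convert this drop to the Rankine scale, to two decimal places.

An interval of 1°C corresponds to 1.8°R.
35.3 × 1.8 = 63.54.

63.54°R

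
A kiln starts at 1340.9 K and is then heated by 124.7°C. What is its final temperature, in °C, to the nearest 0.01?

1192.45°C

Initial temperature in Celsius: 1340.9 - 273.15 = 1067.7500°C.
Final Celsius temperature: 1067.7500 + 124.7000 = 1192.4500°C.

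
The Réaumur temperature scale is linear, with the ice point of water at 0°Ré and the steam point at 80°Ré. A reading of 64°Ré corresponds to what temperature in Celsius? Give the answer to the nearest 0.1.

Linear interpolation between the fixed points: C = (64 - 0) × 100 / (80 - 0) = 80.0000°C.

80.0°C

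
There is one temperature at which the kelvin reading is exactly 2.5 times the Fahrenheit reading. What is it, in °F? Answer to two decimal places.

Let F be the Fahrenheit reading. The kelvin reading is K = 5/9·F + 255.372.
Require K = 2.5·F: 5/9·F + 255.372 = 2.5·F.
(-35/18)·F = -255.372  ⇒  F = 131.33.

131.33°F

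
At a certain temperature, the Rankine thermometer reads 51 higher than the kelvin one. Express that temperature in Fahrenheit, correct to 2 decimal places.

Let x be the kelvin reading; then the Rankine reading is 1.8·x.
(1.8·x) - x = 51  ⇒  (0.8)·x = 51  ⇒  x = 63.7500 K.
In Celsius: 63.75 - 273.15 = -209.4000°C.
In Fahrenheit: -209.4000 × 1.8 + 32 = -344.92°F.

-344.92°F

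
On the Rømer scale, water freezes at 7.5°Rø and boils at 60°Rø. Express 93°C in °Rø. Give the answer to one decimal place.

Linearly onto the Rømer scale: 7.5 + (93.0000 / 100) × (60 - 7.5) = 56.3°Rø.

56.3°Rø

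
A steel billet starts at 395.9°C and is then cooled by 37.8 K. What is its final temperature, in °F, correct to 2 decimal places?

The 37.8 K change is an interval; Kelvin and Celsius degrees are the same size, so ΔC = -37.8°C.
Final Celsius temperature: 395.9000 - 37.8000 = 358.1000°C.
In Fahrenheit: 358.1000 × 1.8 + 32 = 676.58°F.

676.58°F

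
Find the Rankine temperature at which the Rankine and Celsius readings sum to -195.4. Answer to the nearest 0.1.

50.0°R

Let R be the Rankine reading. The Celsius reading is C = 5/9·R - 273.15.
Require R + C = -195.4: (14/9)·R - 273.15 = -195.4.
R = (-195.4 + 273.15) / (14/9) = 50.0.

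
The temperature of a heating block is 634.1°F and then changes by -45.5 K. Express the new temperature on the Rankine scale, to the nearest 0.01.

Initial temperature in Celsius: (634.1 - 32) × 5/9 = 334.5000°C.
The 45.5 K change is an interval; Kelvin and Celsius degrees are the same size, so ΔC = -45.5°C.
Final Celsius temperature: 334.5000 - 45.5000 = 289.0000°C.
In Rankine: 289.0000 × 1.8 + 491.67 = 1011.87°R.

1011.87°R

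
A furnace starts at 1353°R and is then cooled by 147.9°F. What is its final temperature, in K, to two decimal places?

Initial temperature in Celsius: (1353 - 491.67) × 5/9 = 478.5167°C.
The 147.9°F change is an interval, so only the factor 5/9 applies: -147.9 × 5/9 = -82.1667°C.
Final Celsius temperature: 478.5167 - 82.1667 = 396.3500°C.
In kelvin: 396.3500 + 273.15 = 669.50 K.

669.50 K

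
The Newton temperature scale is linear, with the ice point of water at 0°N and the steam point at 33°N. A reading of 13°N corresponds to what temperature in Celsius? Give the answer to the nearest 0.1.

Linear interpolation between the fixed points: C = (13 - 0) × 100 / (33 - 0) = 39.3939°C.

39.4°C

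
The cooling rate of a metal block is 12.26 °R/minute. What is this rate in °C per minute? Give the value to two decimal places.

6.81 °C/minute

The quantity depends on a temperature interval, so only the ratio of degree sizes applies; the offset between the scales is irrelevant.
A change of 1°R is a change of 5/9°C, so 12.26 × 5/9 = 6.81.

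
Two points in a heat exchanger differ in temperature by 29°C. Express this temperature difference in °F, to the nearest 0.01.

Only the scale ratio 1.8 matters for a change in temperature.
29 × 1.8 = 52.20.

52.20°F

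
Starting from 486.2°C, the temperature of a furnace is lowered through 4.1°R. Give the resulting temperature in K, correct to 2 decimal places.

The 4.1°R change is an interval, so only the factor 5/9 applies: -4.1 × 5/9 = -2.2778°C.
Final Celsius temperature: 486.2000 - 2.2778 = 483.9222°C.
In kelvin: 483.9222 + 273.15 = 757.07 K.

757.07 K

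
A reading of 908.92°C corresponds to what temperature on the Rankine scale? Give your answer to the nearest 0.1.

In Rankine: 908.9200 × 1.8 + 491.67 = 2127.7°R.

2127.7°R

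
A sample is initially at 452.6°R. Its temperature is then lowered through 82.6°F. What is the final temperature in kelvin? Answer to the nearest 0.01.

205.56 K

Initial temperature in Celsius: (452.6 - 491.67) × 5/9 = -21.7056°C.
The 82.6°F change is an interval, so only the factor 5/9 applies: -82.6 × 5/9 = -45.8889°C.
Final Celsius temperature: -21.7056 - 45.8889 = -67.5944°C.
In kelvin: -67.5944 + 273.15 = 205.56 K.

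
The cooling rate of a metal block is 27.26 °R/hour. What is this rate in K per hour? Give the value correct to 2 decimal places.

15.14 K/hour

Since only a temperature interval is involved, the additive offset between the scales drops out.
A change of 1°R is a change of 5/9 K, so 27.26 × 5/9 = 15.14.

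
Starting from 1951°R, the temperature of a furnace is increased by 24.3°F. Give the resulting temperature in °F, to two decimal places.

1515.63°F

Initial temperature in Celsius: (1951 - 491.67) × 5/9 = 810.7389°C.
The 24.3°F change is an interval, so only the factor 5/9 applies: +24.3 × 5/9 = +13.5000°C.
Final Celsius temperature: 810.7389 + 13.5000 = 824.2389°C.
In Fahrenheit: 824.2389 × 1.8 + 32 = 1515.63°F.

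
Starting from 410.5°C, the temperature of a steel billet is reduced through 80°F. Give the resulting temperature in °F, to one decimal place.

The 80°F change is an interval, so only the factor 5/9 applies: -80 × 5/9 = -44.4444°C.
Final Celsius temperature: 410.5000 - 44.4444 = 366.0556°C.
In Fahrenheit: 366.0556 × 1.8 + 32 = 690.9°F.

690.9°F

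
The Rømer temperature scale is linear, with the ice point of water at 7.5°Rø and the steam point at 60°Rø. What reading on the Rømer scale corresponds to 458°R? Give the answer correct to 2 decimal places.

-2.32°Rø

First in Celsius: (458 - 491.67) × 5/9 = -18.7056°C.
Linearly onto the Rømer scale: 7.5 + (-18.7056 / 100) × (60 - 7.5) = -2.32°Rø.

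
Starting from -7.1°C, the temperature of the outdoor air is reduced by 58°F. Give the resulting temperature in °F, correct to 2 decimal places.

-38.78°F

The 58°F change is an interval, so only the factor 5/9 applies: -58 × 5/9 = -32.2222°C.
Final Celsius temperature: -7.1000 - 32.2222 = -39.3222°C.
In Fahrenheit: -39.3222 × 1.8 + 32 = -38.78°F.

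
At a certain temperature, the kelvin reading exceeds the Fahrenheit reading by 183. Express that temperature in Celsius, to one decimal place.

Let x be the Fahrenheit reading; then the kelvin reading is 5/9·x + 255.372.
(5/9·x + 255.372) - x = 183  ⇒  (-4/9)·x = -72.3722  ⇒  x = 162.8375°F.
In Celsius: (162.8375 - 32) × 5/9 = 72.7°C.

72.7°C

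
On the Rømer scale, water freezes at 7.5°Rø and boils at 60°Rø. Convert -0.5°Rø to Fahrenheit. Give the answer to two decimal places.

4.57°F

Linear interpolation between the fixed points: C = (-0.5 - 7.5) × 100 / (60 - 7.5) = -15.2381°C.
Then -15.2381 × 1.8 + 32 = 4.57°F.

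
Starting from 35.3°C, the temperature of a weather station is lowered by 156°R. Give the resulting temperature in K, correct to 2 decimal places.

221.78 K

The 156°R change is an interval, so only the factor 5/9 applies: -156 × 5/9 = -86.6667°C.
Final Celsius temperature: 35.3000 - 86.6667 = -51.3667°C.
In kelvin: -51.3667 + 273.15 = 221.78 K.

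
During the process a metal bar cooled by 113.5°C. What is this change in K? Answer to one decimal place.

Celsius and kelvin degrees are the same size, so the interval is unchanged: 113.5.

113.5 K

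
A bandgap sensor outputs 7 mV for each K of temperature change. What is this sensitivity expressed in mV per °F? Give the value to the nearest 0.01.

Since only a temperature interval is involved, the additive offset between the scales drops out.
A change of 1°F is a change of 5/9 K, so per °F the value is 7 × 5/9 = 3.89.

3.89 mV per °F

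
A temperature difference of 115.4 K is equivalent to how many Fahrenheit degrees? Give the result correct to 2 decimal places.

For a temperature interval the offset drops out; only the factor 1.8 applies.
115.4 × 1.8 = 207.72.

207.72°F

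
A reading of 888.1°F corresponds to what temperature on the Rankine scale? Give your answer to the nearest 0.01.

1347.77°R

In Celsius: (888.1 - 32) × 5/9 = 475.6111°C.
In Rankine: 475.6111 × 1.8 + 491.67 = 1347.77°R.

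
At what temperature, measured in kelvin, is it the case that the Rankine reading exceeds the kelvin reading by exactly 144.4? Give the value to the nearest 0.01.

Let K be the kelvin reading. The Rankine reading is R = 1.8·K.
Require R - K = 144.4: (0.8)·K = 144.4.
K = (144.4) / (0.8) = 180.50.

180.50 K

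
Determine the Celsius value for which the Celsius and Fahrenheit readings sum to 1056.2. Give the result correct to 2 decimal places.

365.79°C

Let C be the Celsius reading. The Fahrenheit reading is F = 1.8·C + 32.
Require C + F = 1056.2: (2.8)·C + 32 = 1056.2.
C = (1056.2 - 32) / (2.8) = 365.79.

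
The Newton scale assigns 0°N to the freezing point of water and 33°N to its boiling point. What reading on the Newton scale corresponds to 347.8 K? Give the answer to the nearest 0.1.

24.6°N

First in Celsius: 347.8 - 273.15 = 74.6500°C.
Linearly onto the Newton scale: 0 + (74.6500 / 100) × (33 - 0) = 24.6°N.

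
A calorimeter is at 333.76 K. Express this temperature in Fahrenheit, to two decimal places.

In Celsius: 333.76 - 273.15 = 60.6100°C.
In Fahrenheit: 60.6100 × 1.8 + 32 = 141.10°F.

141.10°F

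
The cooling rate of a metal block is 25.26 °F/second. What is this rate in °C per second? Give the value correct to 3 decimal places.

14.033 °C/second

Since only a temperature interval is involved, the additive offset between the scales drops out.
A change of 1°F is a change of 5/9°C, so 25.26 × 5/9 = 14.033.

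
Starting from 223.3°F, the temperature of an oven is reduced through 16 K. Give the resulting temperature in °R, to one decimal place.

654.2°R

Initial temperature in Celsius: (223.3 - 32) × 5/9 = 106.2778°C.
The 16 K change is an interval; Kelvin and Celsius degrees are the same size, so ΔC = -16°C.
Final Celsius temperature: 106.2778 - 16.0000 = 90.2778°C.
In Rankine: 90.2778 × 1.8 + 491.67 = 654.2°R.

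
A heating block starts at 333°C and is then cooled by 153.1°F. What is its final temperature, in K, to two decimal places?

The 153.1°F change is an interval, so only the factor 5/9 applies: -153.1 × 5/9 = -85.0556°C.
Final Celsius temperature: 333.0000 - 85.0556 = 247.9444°C.
In kelvin: 247.9444 + 273.15 = 521.09 K.

521.09 K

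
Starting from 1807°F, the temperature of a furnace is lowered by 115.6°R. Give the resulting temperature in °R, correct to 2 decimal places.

Initial temperature in Celsius: (1807 - 32) × 5/9 = 986.1111°C.
The 115.6°R change is an interval, so only the factor 5/9 applies: -115.6 × 5/9 = -64.2222°C.
Final Celsius temperature: 986.1111 - 64.2222 = 921.8889°C.
In Rankine: 921.8889 × 1.8 + 491.67 = 2151.07°R.

2151.07°R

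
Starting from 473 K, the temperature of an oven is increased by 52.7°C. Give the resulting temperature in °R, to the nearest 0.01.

Initial temperature in Celsius: 473 - 273.15 = 199.8500°C.
Final Celsius temperature: 199.8500 + 52.7000 = 252.5500°C.
In Rankine: 252.5500 × 1.8 + 491.67 = 946.26°R.

946.26°R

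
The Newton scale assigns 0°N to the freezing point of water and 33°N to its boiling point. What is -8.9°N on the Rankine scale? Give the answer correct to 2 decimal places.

Linear interpolation between the fixed points: C = (-8.9 - 0) × 100 / (33 - 0) = -26.9697°C.
Then -26.9697 × 1.8 + 491.67 = 443.12°R.

443.12°R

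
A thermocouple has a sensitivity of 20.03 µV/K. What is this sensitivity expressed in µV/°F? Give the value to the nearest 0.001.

The quantity depends on a temperature interval, so only the ratio of degree sizes applies; the offset between the scales is irrelevant.
A change of 1°F is a change of 5/9 K, so per °F the value is 20.03 × 5/9 = 11.128.

11.128 µV/°F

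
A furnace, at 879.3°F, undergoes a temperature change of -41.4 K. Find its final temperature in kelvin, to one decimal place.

Initial temperature in Celsius: (879.3 - 32) × 5/9 = 470.7222°C.
The 41.4 K change is an interval; Kelvin and Celsius degrees are the same size, so ΔC = -41.4°C.
Final Celsius temperature: 470.7222 - 41.4000 = 429.3222°C.
In kelvin: 429.3222 + 273.15 = 702.5 K.

702.5 K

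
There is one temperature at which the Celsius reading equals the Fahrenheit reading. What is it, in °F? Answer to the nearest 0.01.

Let F be the Fahrenheit reading. The Celsius reading is C = 5/9·F - 17.7778.
Set C = F: 5/9·F - 17.7778 = F.
(-4/9)·F = 17.7778  ⇒  F = -40.00.

-40.00°F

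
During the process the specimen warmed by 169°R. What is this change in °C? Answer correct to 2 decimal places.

For a temperature interval the offset drops out; only the factor 5/9 applies.
169 × 5/9 = 93.89.

93.89°C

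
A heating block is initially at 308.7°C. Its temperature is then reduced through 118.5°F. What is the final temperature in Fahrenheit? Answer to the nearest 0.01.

469.16°F

The 118.5°F change is an interval, so only the factor 5/9 applies: -118.5 × 5/9 = -65.8333°C.
Final Celsius temperature: 308.7000 - 65.8333 = 242.8667°C.
In Fahrenheit: 242.8667 × 1.8 + 32 = 469.16°F.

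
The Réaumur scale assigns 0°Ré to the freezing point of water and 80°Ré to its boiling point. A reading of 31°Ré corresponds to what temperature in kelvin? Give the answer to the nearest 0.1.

Linear interpolation between the fixed points: C = (31 - 0) × 100 / (80 - 0) = 38.7500°C.
Then 38.7500 + 273.15 = 311.9 K.

311.9 K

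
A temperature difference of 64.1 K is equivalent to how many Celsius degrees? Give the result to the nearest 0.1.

Kelvin and Celsius degrees are the same size, so the interval is unchanged: 64.1.

64.1°C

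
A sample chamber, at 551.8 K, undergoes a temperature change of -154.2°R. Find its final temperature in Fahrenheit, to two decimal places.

379.37°F

Initial temperature in Celsius: 551.8 - 273.15 = 278.6500°C.
The 154.2°R change is an interval, so only the factor 5/9 applies: -154.2 × 5/9 = -85.6667°C.
Final Celsius temperature: 278.6500 - 85.6667 = 192.9833°C.
In Fahrenheit: 192.9833 × 1.8 + 32 = 379.37°F.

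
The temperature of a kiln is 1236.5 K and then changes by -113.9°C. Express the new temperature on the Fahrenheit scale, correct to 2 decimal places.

1561.01°F

Initial temperature in Celsius: 1236.5 - 273.15 = 963.3500°C.
Final Celsius temperature: 963.3500 - 113.9000 = 849.4500°C.
In Fahrenheit: 849.4500 × 1.8 + 32 = 1561.01°F.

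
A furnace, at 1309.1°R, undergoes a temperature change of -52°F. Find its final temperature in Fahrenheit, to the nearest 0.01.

797.43°F

Initial temperature in Celsius: (1309.1 - 491.67) × 5/9 = 454.1278°C.
The 52°F change is an interval, so only the factor 5/9 applies: -52 × 5/9 = -28.8889°C.
Final Celsius temperature: 454.1278 - 28.8889 = 425.2389°C.
In Fahrenheit: 425.2389 × 1.8 + 32 = 797.43°F.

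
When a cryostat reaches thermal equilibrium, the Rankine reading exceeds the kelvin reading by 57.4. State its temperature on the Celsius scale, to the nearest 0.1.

-201.4°C

Let x be the Rankine reading; then the kelvin reading is 5/9·x.
(5/9·x) - x = -57.4  ⇒  (-4/9)·x = -57.4  ⇒  x = 129.1500°R.
In Celsius: (129.15 - 491.67) × 5/9 = -201.4°C.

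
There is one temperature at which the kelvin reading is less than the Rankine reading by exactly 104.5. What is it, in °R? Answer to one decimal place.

235.1°R

Let R be the Rankine reading. The kelvin reading is K = 5/9·R.
Require K - R = -104.5: (-4/9)·R = -104.5.
R = (-104.5) / (-4/9) = 235.1.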